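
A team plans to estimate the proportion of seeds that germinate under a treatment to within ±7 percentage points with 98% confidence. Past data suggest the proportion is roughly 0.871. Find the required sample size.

For a proportion with margin E = 0.07 at 98% confidence, z = 2.326.
n = p̂(1−p̂)(z/E)² = 0.871 × 0.129 × (2.326/0.07)² = 124.06
Round up: n = 125.

n = 125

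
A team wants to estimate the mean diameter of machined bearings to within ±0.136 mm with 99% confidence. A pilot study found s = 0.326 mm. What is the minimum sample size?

For a mean, the margin of error is E = z·σ/√n, so n = (zσ/E)².
At 99% confidence, z = 2.576.
n = (2.576 × 0.326 / 0.136)² = 38.13
Round up: n = 39.

39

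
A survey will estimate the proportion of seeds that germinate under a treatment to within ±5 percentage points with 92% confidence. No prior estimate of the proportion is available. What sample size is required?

For a proportion with margin E = 0.05 at 92% confidence, z = 1.751.
With no prior estimate, use p = 0.5, which maximizes p(1−p) at 0.25.
n = 0.25 × (z/E)² = 0.25 × (1.751/0.05)² = 306.60
Round up: n = 307.

n = 307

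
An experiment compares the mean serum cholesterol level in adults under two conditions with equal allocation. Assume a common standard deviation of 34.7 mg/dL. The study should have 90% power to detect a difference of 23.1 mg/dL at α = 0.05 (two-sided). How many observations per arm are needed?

For two equal groups, n per group = 2·((z_{α/2} + z_β)·σ/δ)².
z_{α/2} = 1.960; z_β = 1.282 (power 90%).
n = 2 × (3.242 × 34.7 / 23.1)² = 2 × 23.72 = 47.44
Round up: n = 48 per group.

48 per group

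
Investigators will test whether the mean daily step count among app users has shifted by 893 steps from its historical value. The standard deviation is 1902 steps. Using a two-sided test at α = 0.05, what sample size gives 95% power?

59

For a one-sample z-test, n = ((z_{α/2} + z_β)·σ/δ)².
z_{α/2} = 1.960 (two-sided α = 0.05); z_β = 1.645 (power 95% → β = 0.05).
n = (3.605 × 1902 / 893)² = 58.96
Round up: n = 59.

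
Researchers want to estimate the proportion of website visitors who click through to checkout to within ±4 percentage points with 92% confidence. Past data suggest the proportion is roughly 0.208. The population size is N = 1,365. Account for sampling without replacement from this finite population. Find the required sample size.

257

For a proportion with margin E = 0.04 at 92% confidence, z = 1.751.
n = p̂(1−p̂)(z/E)² = 0.208 × 0.792 × (1.751/0.04)² = 315.68 — call this n₀.
Finite-population correction with N = 1,365: n = n₀ / (1 + (n₀−1)/N) = 315.68 / 1.231 = 256.44
Round up: n = 257.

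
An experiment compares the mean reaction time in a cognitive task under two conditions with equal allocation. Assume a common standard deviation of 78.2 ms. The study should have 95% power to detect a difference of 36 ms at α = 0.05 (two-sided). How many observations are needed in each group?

123 per group

For two equal groups, n per group = 2·((z_{α/2} + z_β)·σ/δ)².
z_{α/2} = 1.960; z_β = 1.645 (power 95%).
n = 2 × (3.605 × 78.2 / 36)² = 2 × 61.32 = 122.64
Round up: n = 123 per group.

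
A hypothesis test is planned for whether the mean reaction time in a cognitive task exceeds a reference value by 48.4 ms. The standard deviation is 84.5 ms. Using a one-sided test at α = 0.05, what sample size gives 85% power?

For a one-sample z-test, n = ((z_α + z_β)·σ/δ)².
z_α = 1.645 (one-sided α = 0.05); z_β = 1.036 (power 85% → β = 0.15).
n = (2.681 × 84.5 / 48.4)² = 21.91
Round up: n = 22.

22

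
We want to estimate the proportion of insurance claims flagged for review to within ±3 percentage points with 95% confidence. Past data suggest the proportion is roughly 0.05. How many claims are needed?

n = 203

For a proportion with margin E = 0.03 at 95% confidence, z = 1.960.
n = p̂(1−p̂)(z/E)² = 0.05 × 0.95 × (1.960/0.03)² = 202.75
Round up: n = 203.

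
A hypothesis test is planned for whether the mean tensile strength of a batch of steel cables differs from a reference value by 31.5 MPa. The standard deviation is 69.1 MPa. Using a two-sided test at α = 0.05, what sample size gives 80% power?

For a one-sample z-test, n = ((z_{α/2} + z_β)·σ/δ)².
z_{α/2} = 1.960 (two-sided α = 0.05); z_β = 0.842 (power 80% → β = 0.2).
n = (2.802 × 69.1 / 31.5)² = 37.78
Round up: n = 38.

38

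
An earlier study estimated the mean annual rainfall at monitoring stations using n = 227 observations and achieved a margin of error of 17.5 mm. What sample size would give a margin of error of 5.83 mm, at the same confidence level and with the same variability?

Margin of error scales as 1/√n, so n₂ = n₁·(E₁/E₂)².
n₂ = 227 × (17.5/5.83)² = 227 × 9.01 = 2045.27
Round up: n₂ = 2046.

2046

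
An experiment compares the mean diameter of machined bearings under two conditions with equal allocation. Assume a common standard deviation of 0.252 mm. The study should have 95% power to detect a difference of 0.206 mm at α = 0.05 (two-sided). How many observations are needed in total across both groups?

For two equal groups, n per group = 2·((z_{α/2} + z_β)·σ/δ)².
z_{α/2} = 1.960; z_β = 1.645 (power 95%).
n = 2 × (3.605 × 0.252 / 0.206)² = 2 × 19.45 = 38.90
Round up: n = 39 per group.
Total across both groups: 2 × 39 = 78.

78 total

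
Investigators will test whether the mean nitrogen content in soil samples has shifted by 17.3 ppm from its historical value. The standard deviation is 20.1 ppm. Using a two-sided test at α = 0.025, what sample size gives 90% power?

n = 17

For a one-sample z-test, n = ((z_{α/2} + z_β)·σ/δ)².
z_{α/2} = 2.241 (two-sided α = 0.025); z_β = 1.282 (power 90% → β = 0.1).
n = (3.523 × 20.1 / 17.3)² = 16.75
Round up: n = 17.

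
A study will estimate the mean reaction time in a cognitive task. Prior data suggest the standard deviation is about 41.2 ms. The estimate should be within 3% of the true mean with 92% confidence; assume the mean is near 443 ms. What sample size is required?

30

For a mean, the margin of error is E = z·σ/√n, so n = (zσ/E)².
At 92% confidence, z = 1.751.
E = 3% of 443 = 13.29 ms.
n = (1.751 × 41.2 / 13.29)² = 29.47
Round up: n = 30.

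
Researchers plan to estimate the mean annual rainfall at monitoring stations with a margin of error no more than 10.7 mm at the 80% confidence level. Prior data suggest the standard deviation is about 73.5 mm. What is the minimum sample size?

For a mean, the margin of error is E = z·σ/√n, so n = (zσ/E)².
At 80% confidence, z = 1.282.
n = (1.282 × 73.5 / 10.7)² = 77.55
Round up: n = 78.

78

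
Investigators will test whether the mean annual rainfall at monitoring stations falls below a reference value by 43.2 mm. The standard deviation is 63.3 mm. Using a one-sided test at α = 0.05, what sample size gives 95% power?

24

For a one-sample z-test, n = ((z_α + z_β)·σ/δ)².
z_α = 1.645 (one-sided α = 0.05); z_β = 1.645 (power 95% → β = 0.05).
n = (3.290 × 63.3 / 43.2)² = 23.24
Round up: n = 24.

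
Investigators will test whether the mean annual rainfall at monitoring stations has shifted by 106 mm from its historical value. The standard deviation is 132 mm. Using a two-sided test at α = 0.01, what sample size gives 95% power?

For a one-sample z-test, n = ((z_{α/2} + z_β)·σ/δ)².
z_{α/2} = 2.576 (two-sided α = 0.01); z_β = 1.645 (power 95% → β = 0.05).
n = (4.221 × 132 / 106)² = 27.63
Round up: n = 28.

28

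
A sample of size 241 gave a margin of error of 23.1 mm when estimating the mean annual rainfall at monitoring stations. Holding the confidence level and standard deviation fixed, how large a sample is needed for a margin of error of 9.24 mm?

1507

Margin of error scales as 1/√n, so n₂ = n₁·(E₁/E₂)².
n₂ = 241 × (23.1/9.24)² = 241 × 6.25 = 1506.25
Round up: n₂ = 1507.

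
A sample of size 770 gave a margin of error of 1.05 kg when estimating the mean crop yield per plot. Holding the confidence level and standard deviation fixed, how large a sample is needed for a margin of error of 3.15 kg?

86

Margin of error scales as 1/√n, so n₂ = n₁·(E₁/E₂)².
n₂ = 770 × (1.05/3.15)² = 770 × 0.1111 = 85.55
Round up: n₂ = 86.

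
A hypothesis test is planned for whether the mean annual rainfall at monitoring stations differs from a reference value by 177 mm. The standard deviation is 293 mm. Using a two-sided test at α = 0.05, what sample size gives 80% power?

For a one-sample z-test, n = ((z_{α/2} + z_β)·σ/δ)².
z_{α/2} = 1.960 (two-sided α = 0.05); z_β = 0.842 (power 80% → β = 0.2).
n = (2.802 × 293 / 177)² = 21.51
Round up: n = 22.

n = 22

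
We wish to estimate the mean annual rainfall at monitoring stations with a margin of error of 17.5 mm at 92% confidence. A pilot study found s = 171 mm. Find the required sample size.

293

For a mean, the margin of error is E = z·σ/√n, so n = (zσ/E)².
At 92% confidence, z = 1.751.
n = (1.751 × 171 / 17.5)² = 292.74
Round up: n = 293.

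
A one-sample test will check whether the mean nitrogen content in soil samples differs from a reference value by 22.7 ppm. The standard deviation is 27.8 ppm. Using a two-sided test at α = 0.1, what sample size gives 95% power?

17

For a one-sample z-test, n = ((z_{α/2} + z_β)·σ/δ)².
z_{α/2} = 1.645 (two-sided α = 0.1); z_β = 1.645 (power 95% → β = 0.05).
n = (3.290 × 27.8 / 22.7)² = 16.23
Round up: n = 17.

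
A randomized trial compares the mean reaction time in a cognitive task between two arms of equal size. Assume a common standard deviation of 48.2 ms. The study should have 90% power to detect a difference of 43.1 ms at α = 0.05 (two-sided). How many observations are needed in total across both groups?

54 total

For two equal groups, n per group = 2·((z_{α/2} + z_β)·σ/δ)².
z_{α/2} = 1.960; z_β = 1.282 (power 90%).
n = 2 × (3.242 × 48.2 / 43.1)² = 2 × 13.15 = 26.30
Round up: n = 27 per group.
Total across both groups: 2 × 27 = 54.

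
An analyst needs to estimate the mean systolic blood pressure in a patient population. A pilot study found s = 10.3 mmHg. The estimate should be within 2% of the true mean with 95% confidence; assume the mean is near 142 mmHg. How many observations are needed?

51

For a mean, the margin of error is E = z·σ/√n, so n = (zσ/E)².
At 95% confidence, z = 1.960.
E = 2% of 142 = 2.84 mmHg.
n = (1.960 × 10.3 / 2.84)² = 50.53
Round up: n = 51.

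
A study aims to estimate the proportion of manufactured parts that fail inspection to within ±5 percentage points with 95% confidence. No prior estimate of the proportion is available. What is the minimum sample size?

For a proportion with margin E = 0.05 at 95% confidence, z = 1.960.
With no prior estimate, use p = 0.5, which maximizes p(1−p) at 0.25.
n = 0.25 × (z/E)² = 0.25 × (1.960/0.05)² = 384.16
Round up: n = 385.

385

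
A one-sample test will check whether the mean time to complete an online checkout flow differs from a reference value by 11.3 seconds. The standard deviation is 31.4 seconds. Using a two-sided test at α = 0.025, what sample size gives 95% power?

117

For a one-sample z-test, n = ((z_{α/2} + z_β)·σ/δ)².
z_{α/2} = 2.241 (two-sided α = 0.025); z_β = 1.645 (power 95% → β = 0.05).
n = (3.886 × 31.4 / 11.3)² = 116.60
Round up: n = 117.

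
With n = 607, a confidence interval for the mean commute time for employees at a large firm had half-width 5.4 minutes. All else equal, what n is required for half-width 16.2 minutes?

Margin of error scales as 1/√n, so n₂ = n₁·(E₁/E₂)².
n₂ = 607 × (5.4/16.2)² = 607 × 0.1111 = 67.44
Round up: n₂ = 68.

68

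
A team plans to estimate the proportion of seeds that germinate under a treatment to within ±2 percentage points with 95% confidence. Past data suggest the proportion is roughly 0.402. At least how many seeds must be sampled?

n = 2309

For a proportion with margin E = 0.02 at 95% confidence, z = 1.960.
n = p̂(1−p̂)(z/E)² = 0.402 × 0.598 × (1.960/0.02)² = 2308.76
Round up: n = 2309.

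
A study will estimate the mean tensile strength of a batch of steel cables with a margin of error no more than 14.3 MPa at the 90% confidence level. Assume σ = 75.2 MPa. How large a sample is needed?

75

For a mean, the margin of error is E = z·σ/√n, so n = (zσ/E)².
At 90% confidence, z = 1.645.
n = (1.645 × 75.2 / 14.3)² = 74.83
Round up: n = 75.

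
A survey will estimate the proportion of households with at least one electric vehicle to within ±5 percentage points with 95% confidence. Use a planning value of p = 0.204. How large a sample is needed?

250

For a proportion with margin E = 0.05 at 95% confidence, z = 1.960.
n = p̂(1−p̂)(z/E)² = 0.204 × 0.796 × (1.960/0.05)² = 249.53
Round up: n = 250.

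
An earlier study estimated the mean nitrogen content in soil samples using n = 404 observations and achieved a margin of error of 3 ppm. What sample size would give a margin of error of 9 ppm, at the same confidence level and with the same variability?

45

Margin of error scales as 1/√n, so n₂ = n₁·(E₁/E₂)².
n₂ = 404 × (3/9)² = 404 × 0.1111 = 44.88
Round up: n₂ = 45.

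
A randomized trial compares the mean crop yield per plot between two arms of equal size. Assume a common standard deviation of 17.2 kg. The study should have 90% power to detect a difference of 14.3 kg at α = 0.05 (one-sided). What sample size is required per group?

25 per group

For two equal groups, n per group = 2·((z_α + z_β)·σ/δ)².
z_α = 1.645; z_β = 1.282 (power 90%).
n = 2 × (2.927 × 17.2 / 14.3)² = 2 × 12.39 = 24.78
Round up: n = 25 per group.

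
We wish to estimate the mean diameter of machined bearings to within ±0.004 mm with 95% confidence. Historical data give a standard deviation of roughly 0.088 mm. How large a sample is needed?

n = 1860

For a mean, the margin of error is E = z·σ/√n, so n = (zσ/E)².
At 95% confidence, z = 1.960.
n = (1.960 × 0.088 / 0.004)² = 1859.33
Round up: n = 1860.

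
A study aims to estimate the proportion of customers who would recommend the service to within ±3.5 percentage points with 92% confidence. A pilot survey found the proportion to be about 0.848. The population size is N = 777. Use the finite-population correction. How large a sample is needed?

For a proportion with margin E = 0.035 at 92% confidence, z = 1.751.
n = p̂(1−p̂)(z/E)² = 0.848 × 0.152 × (1.751/0.035)² = 322.61 — call this n₀.
Finite-population correction with N = 777: n = n₀ / (1 + (n₀−1)/N) = 322.61 / 1.414 = 228.15
Round up: n = 229.

229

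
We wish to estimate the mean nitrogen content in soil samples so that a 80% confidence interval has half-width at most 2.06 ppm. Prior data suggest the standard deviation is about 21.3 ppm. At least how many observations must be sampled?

For a mean, the margin of error is E = z·σ/√n, so n = (zσ/E)².
At 80% confidence, z = 1.282.
n = (1.282 × 21.3 / 2.06)² = 175.71
Round up: n = 176.

176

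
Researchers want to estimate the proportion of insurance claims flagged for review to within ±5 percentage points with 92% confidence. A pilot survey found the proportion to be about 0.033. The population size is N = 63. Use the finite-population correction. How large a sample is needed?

n = 25

For a proportion with margin E = 0.05 at 92% confidence, z = 1.751.
n = p̂(1−p̂)(z/E)² = 0.033 × 0.967 × (1.751/0.05)² = 39.14 — call this n₀.
Finite-population correction with N = 63: n = n₀ / (1 + (n₀−1)/N) = 39.14 / 1.605 = 24.39
Round up: n = 25.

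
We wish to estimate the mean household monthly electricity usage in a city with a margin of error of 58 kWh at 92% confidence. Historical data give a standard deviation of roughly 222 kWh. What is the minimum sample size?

For a mean, the margin of error is E = z·σ/√n, so n = (zσ/E)².
At 92% confidence, z = 1.751.
n = (1.751 × 222 / 58)² = 44.92
Round up: n = 45.

45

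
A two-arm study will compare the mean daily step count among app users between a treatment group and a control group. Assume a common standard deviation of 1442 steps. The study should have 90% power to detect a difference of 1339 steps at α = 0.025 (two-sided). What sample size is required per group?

For two equal groups, n per group = 2·((z_{α/2} + z_β)·σ/δ)².
z_{α/2} = 2.241; z_β = 1.282 (power 90%).
n = 2 × (3.523 × 1442 / 1339)² = 2 × 14.39 = 28.78
Round up: n = 29 per group.

29 per group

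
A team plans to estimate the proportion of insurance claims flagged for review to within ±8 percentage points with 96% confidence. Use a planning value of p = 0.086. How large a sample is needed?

For a proportion with margin E = 0.08 at 96% confidence, z = 2.054.
n = p̂(1−p̂)(z/E)² = 0.086 × 0.914 × (2.054/0.08)² = 51.82
Round up: n = 52.

52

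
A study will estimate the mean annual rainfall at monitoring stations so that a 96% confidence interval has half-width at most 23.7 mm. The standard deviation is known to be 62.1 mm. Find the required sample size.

For a mean, the margin of error is E = z·σ/√n, so n = (zσ/E)².
At 96% confidence, z = 2.054.
n = (2.054 × 62.1 / 23.7)² = 28.97
Round up: n = 29.

n = 29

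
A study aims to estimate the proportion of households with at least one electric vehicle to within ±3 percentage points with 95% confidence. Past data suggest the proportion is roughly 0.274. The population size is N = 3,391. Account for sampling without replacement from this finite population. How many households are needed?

680

For a proportion with margin E = 0.03 at 95% confidence, z = 1.960.
n = p̂(1−p̂)(z/E)² = 0.274 × 0.726 × (1.960/0.03)² = 849.10 — call this n₀.
Finite-population correction with N = 3,391: n = n₀ / (1 + (n₀−1)/N) = 849.10 / 1.25 = 679.28
Round up: n = 680.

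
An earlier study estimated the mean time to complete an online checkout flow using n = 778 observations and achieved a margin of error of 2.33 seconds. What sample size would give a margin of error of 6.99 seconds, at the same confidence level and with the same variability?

87

Margin of error scales as 1/√n, so n₂ = n₁·(E₁/E₂)².
n₂ = 778 × (2.33/6.99)² = 778 × 0.1111 = 86.44
Round up: n₂ = 87.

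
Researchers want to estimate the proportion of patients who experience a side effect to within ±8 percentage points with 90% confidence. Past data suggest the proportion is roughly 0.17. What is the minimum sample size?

For a proportion with margin E = 0.08 at 90% confidence, z = 1.645.
n = p̂(1−p̂)(z/E)² = 0.17 × 0.83 × (1.645/0.08)² = 59.66
Round up: n = 60.

60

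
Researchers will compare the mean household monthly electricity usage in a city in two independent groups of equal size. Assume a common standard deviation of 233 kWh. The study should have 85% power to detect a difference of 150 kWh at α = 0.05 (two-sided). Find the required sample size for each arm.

44 per group

For two equal groups, n per group = 2·((z_{α/2} + z_β)·σ/δ)².
z_{α/2} = 1.960; z_β = 1.036 (power 85%).
n = 2 × (2.996 × 233 / 150)² = 2 × 21.66 = 43.32
Round up: n = 44 per group.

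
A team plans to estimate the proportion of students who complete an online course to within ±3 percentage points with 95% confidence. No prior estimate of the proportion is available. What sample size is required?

For a proportion with margin E = 0.03 at 95% confidence, z = 1.960.
With no prior estimate, use p = 0.5, which maximizes p(1−p) at 0.25.
n = 0.25 × (z/E)² = 0.25 × (1.960/0.03)² = 1067.11
Round up: n = 1068.

1068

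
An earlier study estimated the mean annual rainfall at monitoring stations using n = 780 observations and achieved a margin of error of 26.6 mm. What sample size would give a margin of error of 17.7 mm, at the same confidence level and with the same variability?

n = 1762

Margin of error scales as 1/√n, so n₂ = n₁·(E₁/E₂)².
n₂ = 780 × (26.6/17.7)² = 780 × 2.258 = 1761.24
Round up: n₂ = 1762.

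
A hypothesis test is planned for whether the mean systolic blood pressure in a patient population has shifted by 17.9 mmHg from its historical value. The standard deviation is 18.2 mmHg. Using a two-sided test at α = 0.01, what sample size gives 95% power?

For a one-sample z-test, n = ((z_{α/2} + z_β)·σ/δ)².
z_{α/2} = 2.576 (two-sided α = 0.01); z_β = 1.645 (power 95% → β = 0.05).
n = (4.221 × 18.2 / 17.9)² = 18.42
Round up: n = 19.

19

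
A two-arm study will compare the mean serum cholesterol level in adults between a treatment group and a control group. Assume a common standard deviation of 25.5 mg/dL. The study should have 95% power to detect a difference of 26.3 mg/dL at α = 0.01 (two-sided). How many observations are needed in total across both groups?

68 total

For two equal groups, n per group = 2·((z_{α/2} + z_β)·σ/δ)².
z_{α/2} = 2.576; z_β = 1.645 (power 95%).
n = 2 × (4.221 × 25.5 / 26.3)² = 2 × 16.75 = 33.50
Round up: n = 34 per group.
Total across both groups: 2 × 34 = 68.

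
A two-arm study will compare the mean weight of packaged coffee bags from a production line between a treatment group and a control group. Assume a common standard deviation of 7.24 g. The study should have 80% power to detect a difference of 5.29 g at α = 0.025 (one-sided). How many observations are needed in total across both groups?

60 total

For two equal groups, n per group = 2·((z_α + z_β)·σ/δ)².
z_α = 1.960; z_β = 0.842 (power 80%).
n = 2 × (2.802 × 7.24 / 5.29)² = 2 × 14.71 = 29.42
Round up: n = 30 per group.
Total across both groups: 2 × 30 = 60.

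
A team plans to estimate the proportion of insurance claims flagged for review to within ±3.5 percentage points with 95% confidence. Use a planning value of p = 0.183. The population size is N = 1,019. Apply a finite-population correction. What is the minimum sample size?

322

For a proportion with margin E = 0.035 at 95% confidence, z = 1.960.
n = p̂(1−p̂)(z/E)² = 0.183 × 0.817 × (1.960/0.035)² = 468.87 — call this n₀.
Finite-population correction with N = 1,019: n = n₀ / (1 + (n₀−1)/N) = 468.87 / 1.459 = 321.36
Round up: n = 322.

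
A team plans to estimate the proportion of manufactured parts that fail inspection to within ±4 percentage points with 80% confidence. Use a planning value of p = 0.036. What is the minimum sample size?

36

For a proportion with margin E = 0.04 at 80% confidence, z = 1.282.
n = p̂(1−p̂)(z/E)² = 0.036 × 0.964 × (1.282/0.04)² = 35.65
Round up: n = 36.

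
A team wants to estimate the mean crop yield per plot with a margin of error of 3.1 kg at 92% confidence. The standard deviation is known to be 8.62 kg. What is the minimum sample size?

For a mean, the margin of error is E = z·σ/√n, so n = (zσ/E)².
At 92% confidence, z = 1.751.
n = (1.751 × 8.62 / 3.1)² = 23.71
Round up: n = 24.

n = 24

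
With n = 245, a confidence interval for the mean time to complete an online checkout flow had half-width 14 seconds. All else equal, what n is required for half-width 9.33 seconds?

Margin of error scales as 1/√n, so n₂ = n₁·(E₁/E₂)².
n₂ = 245 × (14/9.33)² = 245 × 2.252 = 551.74
Round up: n₂ = 552.

552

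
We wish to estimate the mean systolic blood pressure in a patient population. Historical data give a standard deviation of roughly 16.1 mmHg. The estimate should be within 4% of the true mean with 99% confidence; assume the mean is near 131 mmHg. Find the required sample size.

For a mean, the margin of error is E = z·σ/√n, so n = (zσ/E)².
At 99% confidence, z = 2.576.
E = 4% of 131 = 5.24 mmHg.
n = (2.576 × 16.1 / 5.24)² = 62.64
Round up: n = 63.

63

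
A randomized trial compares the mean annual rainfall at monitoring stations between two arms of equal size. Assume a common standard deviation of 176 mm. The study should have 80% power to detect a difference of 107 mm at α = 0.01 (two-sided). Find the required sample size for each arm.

64 per group

For two equal groups, n per group = 2·((z_{α/2} + z_β)·σ/δ)².
z_{α/2} = 2.576; z_β = 0.842 (power 80%).
n = 2 × (3.418 × 176 / 107)² = 2 × 31.61 = 63.22
Round up: n = 64 per group.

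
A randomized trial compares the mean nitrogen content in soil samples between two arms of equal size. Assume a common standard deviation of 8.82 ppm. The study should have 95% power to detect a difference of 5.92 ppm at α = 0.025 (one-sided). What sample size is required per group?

58 per group

For two equal groups, n per group = 2·((z_α + z_β)·σ/δ)².
z_α = 1.960; z_β = 1.645 (power 95%).
n = 2 × (3.605 × 8.82 / 5.92)² = 2 × 28.85 = 57.70
Round up: n = 58 per group.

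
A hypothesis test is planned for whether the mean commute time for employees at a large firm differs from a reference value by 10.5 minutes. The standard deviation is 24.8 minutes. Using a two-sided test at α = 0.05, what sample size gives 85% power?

51

For a one-sample z-test, n = ((z_{α/2} + z_β)·σ/δ)².
z_{α/2} = 1.960 (two-sided α = 0.05); z_β = 1.036 (power 85% → β = 0.15).
n = (2.996 × 24.8 / 10.5)² = 50.07
Round up: n = 51.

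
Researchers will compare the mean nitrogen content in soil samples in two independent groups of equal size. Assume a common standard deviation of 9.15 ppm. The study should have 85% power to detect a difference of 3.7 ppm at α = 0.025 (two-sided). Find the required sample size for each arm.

For two equal groups, n per group = 2·((z_{α/2} + z_β)·σ/δ)².
z_{α/2} = 2.241; z_β = 1.036 (power 85%).
n = 2 × (3.277 × 9.15 / 3.7)² = 2 × 65.67 = 131.34
Round up: n = 132 per group.

132 per group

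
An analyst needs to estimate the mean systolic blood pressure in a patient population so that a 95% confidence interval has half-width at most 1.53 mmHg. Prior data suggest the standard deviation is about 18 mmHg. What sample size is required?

532

For a mean, the margin of error is E = z·σ/√n, so n = (zσ/E)².
At 95% confidence, z = 1.960.
n = (1.960 × 18 / 1.53)² = 531.71
Round up: n = 532.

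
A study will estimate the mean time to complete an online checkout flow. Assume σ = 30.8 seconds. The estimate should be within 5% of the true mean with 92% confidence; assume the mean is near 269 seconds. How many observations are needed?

For a mean, the margin of error is E = z·σ/√n, so n = (zσ/E)².
At 92% confidence, z = 1.751.
E = 5% of 269 = 13.45 seconds.
n = (1.751 × 30.8 / 13.45)² = 16.08
Round up: n = 17.

17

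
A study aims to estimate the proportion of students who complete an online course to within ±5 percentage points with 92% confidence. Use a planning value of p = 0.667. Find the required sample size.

For a proportion with margin E = 0.05 at 92% confidence, z = 1.751.
n = p̂(1−p̂)(z/E)² = 0.667 × 0.333 × (1.751/0.05)² = 272.40
Round up: n = 273.

273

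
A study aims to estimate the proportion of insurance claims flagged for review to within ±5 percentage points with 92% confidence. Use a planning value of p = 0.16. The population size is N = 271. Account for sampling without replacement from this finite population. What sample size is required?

103

For a proportion with margin E = 0.05 at 92% confidence, z = 1.751.
n = p̂(1−p̂)(z/E)² = 0.16 × 0.84 × (1.751/0.05)² = 164.83 — call this n₀.
Finite-population correction with N = 271: n = n₀ / (1 + (n₀−1)/N) = 164.83 / 1.605 = 102.70
Round up: n = 103.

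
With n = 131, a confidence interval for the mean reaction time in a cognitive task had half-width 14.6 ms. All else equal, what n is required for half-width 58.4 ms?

n = 9

Margin of error scales as 1/√n, so n₂ = n₁·(E₁/E₂)².
n₂ = 131 × (14.6/58.4)² = 131 × 0.0625 = 8.19
Round up: n₂ = 9.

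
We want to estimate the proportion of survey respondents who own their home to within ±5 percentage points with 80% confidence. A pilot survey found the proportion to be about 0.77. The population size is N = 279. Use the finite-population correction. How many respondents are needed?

83

For a proportion with margin E = 0.05 at 80% confidence, z = 1.282.
n = p̂(1−p̂)(z/E)² = 0.77 × 0.23 × (1.282/0.05)² = 116.43 — call this n₀.
Finite-population correction with N = 279: n = n₀ / (1 + (n₀−1)/N) = 116.43 / 1.414 = 82.34
Round up: n = 83.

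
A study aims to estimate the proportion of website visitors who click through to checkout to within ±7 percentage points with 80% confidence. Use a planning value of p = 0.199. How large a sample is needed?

n = 54

For a proportion with margin E = 0.07 at 80% confidence, z = 1.282.
n = p̂(1−p̂)(z/E)² = 0.199 × 0.801 × (1.282/0.07)² = 53.46
Round up: n = 54.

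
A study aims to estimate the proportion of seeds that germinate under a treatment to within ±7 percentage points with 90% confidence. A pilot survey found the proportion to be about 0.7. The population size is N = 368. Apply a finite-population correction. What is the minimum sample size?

n = 89

For a proportion with margin E = 0.07 at 90% confidence, z = 1.645.
n = p̂(1−p̂)(z/E)² = 0.7 × 0.3 × (1.645/0.07)² = 115.97 — call this n₀.
Finite-population correction with N = 368: n = n₀ / (1 + (n₀−1)/N) = 115.97 / 1.312 = 88.39
Round up: n = 89.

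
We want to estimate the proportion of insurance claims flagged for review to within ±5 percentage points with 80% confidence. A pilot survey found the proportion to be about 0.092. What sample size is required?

For a proportion with margin E = 0.05 at 80% confidence, z = 1.282.
n = p̂(1−p̂)(z/E)² = 0.092 × 0.908 × (1.282/0.05)² = 54.92
Round up: n = 55.

55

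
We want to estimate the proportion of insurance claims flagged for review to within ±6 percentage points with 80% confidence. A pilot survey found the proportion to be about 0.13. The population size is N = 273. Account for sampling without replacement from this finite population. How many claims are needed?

For a proportion with margin E = 0.06 at 80% confidence, z = 1.282.
n = p̂(1−p̂)(z/E)² = 0.13 × 0.87 × (1.282/0.06)² = 51.63 — call this n₀.
Finite-population correction with N = 273: n = n₀ / (1 + (n₀−1)/N) = 51.63 / 1.185 = 43.57
Round up: n = 44.

44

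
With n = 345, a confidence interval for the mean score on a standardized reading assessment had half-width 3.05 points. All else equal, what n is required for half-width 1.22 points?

Margin of error scales as 1/√n, so n₂ = n₁·(E₁/E₂)².
n₂ = 345 × (3.05/1.22)² = 345 × 6.25 = 2156.25
Round up: n₂ = 2157.

2157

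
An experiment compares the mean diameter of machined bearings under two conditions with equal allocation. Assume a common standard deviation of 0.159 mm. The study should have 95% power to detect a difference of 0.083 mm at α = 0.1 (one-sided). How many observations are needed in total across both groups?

For two equal groups, n per group = 2·((z_α + z_β)·σ/δ)².
z_α = 1.282; z_β = 1.645 (power 95%).
n = 2 × (2.927 × 0.159 / 0.083)² = 2 × 31.44 = 62.88
Round up: n = 63 per group.
Total across both groups: 2 × 63 = 126.

126 total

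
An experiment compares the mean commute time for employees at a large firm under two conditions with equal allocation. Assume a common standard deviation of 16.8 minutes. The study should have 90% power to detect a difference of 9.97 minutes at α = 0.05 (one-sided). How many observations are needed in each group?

For two equal groups, n per group = 2·((z_α + z_β)·σ/δ)².
z_α = 1.645; z_β = 1.282 (power 90%).
n = 2 × (2.927 × 16.8 / 9.97)² = 2 × 24.33 = 48.66
Round up: n = 49 per group.

49 per group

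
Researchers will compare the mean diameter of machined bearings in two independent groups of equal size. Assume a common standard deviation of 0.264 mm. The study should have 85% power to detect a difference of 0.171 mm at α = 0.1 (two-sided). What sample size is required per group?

35 per group

For two equal groups, n per group = 2·((z_{α/2} + z_β)·σ/δ)².
z_{α/2} = 1.645; z_β = 1.036 (power 85%).
n = 2 × (2.681 × 0.264 / 0.171)² = 2 × 17.13 = 34.26
Round up: n = 35 per group.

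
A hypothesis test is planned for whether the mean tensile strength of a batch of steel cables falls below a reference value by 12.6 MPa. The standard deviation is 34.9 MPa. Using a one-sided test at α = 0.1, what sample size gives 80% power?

n = 35

For a one-sample z-test, n = ((z_α + z_β)·σ/δ)².
z_α = 1.282 (one-sided α = 0.1); z_β = 0.842 (power 80% → β = 0.2).
n = (2.124 × 34.9 / 12.6)² = 34.61
Round up: n = 35.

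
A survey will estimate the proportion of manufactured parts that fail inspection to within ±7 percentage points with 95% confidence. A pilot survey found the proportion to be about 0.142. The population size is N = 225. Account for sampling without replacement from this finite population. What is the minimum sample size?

68

For a proportion with margin E = 0.07 at 95% confidence, z = 1.960.
n = p̂(1−p̂)(z/E)² = 0.142 × 0.858 × (1.960/0.07)² = 95.52 — call this n₀.
Finite-population correction with N = 225: n = n₀ / (1 + (n₀−1)/N) = 95.52 / 1.42 = 67.27
Round up: n = 68.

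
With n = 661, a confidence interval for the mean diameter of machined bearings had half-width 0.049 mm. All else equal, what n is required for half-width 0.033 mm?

Margin of error scales as 1/√n, so n₂ = n₁·(E₁/E₂)².
n₂ = 661 × (0.049/0.033)² = 661 × 2.205 = 1457.51
Round up: n₂ = 1458.

1458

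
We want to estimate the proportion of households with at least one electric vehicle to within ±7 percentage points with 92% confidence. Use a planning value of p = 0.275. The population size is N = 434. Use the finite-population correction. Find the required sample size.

For a proportion with margin E = 0.07 at 92% confidence, z = 1.751.
n = p̂(1−p̂)(z/E)² = 0.275 × 0.725 × (1.751/0.07)² = 124.75 — call this n₀.
Finite-population correction with N = 434: n = n₀ / (1 + (n₀−1)/N) = 124.75 / 1.285 = 97.08
Round up: n = 98.

n = 98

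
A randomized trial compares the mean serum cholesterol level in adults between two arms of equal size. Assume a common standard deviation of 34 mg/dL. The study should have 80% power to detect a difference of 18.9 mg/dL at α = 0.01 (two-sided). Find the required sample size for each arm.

76 per group

For two equal groups, n per group = 2·((z_{α/2} + z_β)·σ/δ)².
z_{α/2} = 2.576; z_β = 0.842 (power 80%).
n = 2 × (3.418 × 34 / 18.9)² = 2 × 37.81 = 75.62
Round up: n = 76 per group.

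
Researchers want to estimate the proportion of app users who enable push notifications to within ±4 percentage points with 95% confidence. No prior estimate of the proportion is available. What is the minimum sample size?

For a proportion with margin E = 0.04 at 95% confidence, z = 1.960.
With no prior estimate, use p = 0.5, which maximizes p(1−p) at 0.25.
n = 0.25 × (z/E)² = 0.25 × (1.960/0.04)² = 600.25
Round up: n = 601.

601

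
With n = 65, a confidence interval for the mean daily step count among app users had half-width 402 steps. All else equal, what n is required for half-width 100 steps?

1051

Margin of error scales as 1/√n, so n₂ = n₁·(E₁/E₂)².
n₂ = 65 × (402/100)² = 65 × 16.16 = 1050.40
Round up: n₂ = 1051.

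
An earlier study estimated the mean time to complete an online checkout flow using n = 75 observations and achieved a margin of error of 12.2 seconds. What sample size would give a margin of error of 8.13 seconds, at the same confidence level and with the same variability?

Margin of error scales as 1/√n, so n₂ = n₁·(E₁/E₂)².
n₂ = 75 × (12.2/8.13)² = 75 × 2.252 = 168.90
Round up: n₂ = 169.

n = 169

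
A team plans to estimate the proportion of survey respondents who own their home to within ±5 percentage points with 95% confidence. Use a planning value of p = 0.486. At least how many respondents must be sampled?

For a proportion with margin E = 0.05 at 95% confidence, z = 1.960.
n = p̂(1−p̂)(z/E)² = 0.486 × 0.514 × (1.960/0.05)² = 383.86
Round up: n = 384.

n = 384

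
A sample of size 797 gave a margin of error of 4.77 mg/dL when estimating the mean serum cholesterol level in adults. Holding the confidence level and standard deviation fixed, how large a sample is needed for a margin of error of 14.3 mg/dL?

89

Margin of error scales as 1/√n, so n₂ = n₁·(E₁/E₂)².
n₂ = 797 × (4.77/14.3)² = 797 × 0.1113 = 88.71
Round up: n₂ = 89.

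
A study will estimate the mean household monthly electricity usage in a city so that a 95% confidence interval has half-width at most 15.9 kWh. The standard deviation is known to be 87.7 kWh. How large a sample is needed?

For a mean, the margin of error is E = z·σ/√n, so n = (zσ/E)².
At 95% confidence, z = 1.960.
n = (1.960 × 87.7 / 15.9)² = 116.87
Round up: n = 117.

117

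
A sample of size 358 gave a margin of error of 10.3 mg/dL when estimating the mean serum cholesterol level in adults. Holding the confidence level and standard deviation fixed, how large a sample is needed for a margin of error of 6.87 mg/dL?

805

Margin of error scales as 1/√n, so n₂ = n₁·(E₁/E₂)².
n₂ = 358 × (10.3/6.87)² = 358 × 2.248 = 804.78
Round up: n₂ = 805.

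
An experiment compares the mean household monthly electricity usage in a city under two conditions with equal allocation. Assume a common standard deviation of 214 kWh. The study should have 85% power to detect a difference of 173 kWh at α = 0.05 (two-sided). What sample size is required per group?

28 per group

For two equal groups, n per group = 2·((z_{α/2} + z_β)·σ/δ)².
z_{α/2} = 1.960; z_β = 1.036 (power 85%).
n = 2 × (2.996 × 214 / 173)² = 2 × 13.73 = 27.46
Round up: n = 28 per group.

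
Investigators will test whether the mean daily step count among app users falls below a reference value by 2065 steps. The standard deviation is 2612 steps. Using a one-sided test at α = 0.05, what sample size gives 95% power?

n = 18

For a one-sample z-test, n = ((z_α + z_β)·σ/δ)².
z_α = 1.645 (one-sided α = 0.05); z_β = 1.645 (power 95% → β = 0.05).
n = (3.290 × 2612 / 2065)² = 17.32
Round up: n = 18.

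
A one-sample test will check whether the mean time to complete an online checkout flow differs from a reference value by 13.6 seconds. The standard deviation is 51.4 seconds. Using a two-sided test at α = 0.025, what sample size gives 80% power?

136

For a one-sample z-test, n = ((z_{α/2} + z_β)·σ/δ)².
z_{α/2} = 2.241 (two-sided α = 0.025); z_β = 0.842 (power 80% → β = 0.2).
n = (3.083 × 51.4 / 13.6)² = 135.77
Round up: n = 136.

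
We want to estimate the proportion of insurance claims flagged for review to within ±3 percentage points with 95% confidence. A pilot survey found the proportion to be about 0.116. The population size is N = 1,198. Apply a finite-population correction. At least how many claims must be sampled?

For a proportion with margin E = 0.03 at 95% confidence, z = 1.960.
n = p̂(1−p̂)(z/E)² = 0.116 × 0.884 × (1.960/0.03)² = 437.70 — call this n₀.
Finite-population correction with N = 1,198: n = n₀ / (1 + (n₀−1)/N) = 437.70 / 1.365 = 320.66
Round up: n = 321.

321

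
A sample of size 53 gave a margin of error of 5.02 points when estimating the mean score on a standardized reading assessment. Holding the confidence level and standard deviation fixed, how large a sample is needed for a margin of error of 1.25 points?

Margin of error scales as 1/√n, so n₂ = n₁·(E₁/E₂)².
n₂ = 53 × (5.02/1.25)² = 53 × 16.13 = 854.89
Round up: n₂ = 855.

n = 855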